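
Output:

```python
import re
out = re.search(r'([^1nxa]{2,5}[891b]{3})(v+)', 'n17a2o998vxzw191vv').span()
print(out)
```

The pattern matches 2 to 5 of any character except [1nxa], then exactly 3 of one of [891b] (captured); then one or more of a literal 'v' (captured).
`re.search` tries every starting position until one works.
The match spans [4:10] → '2o998v'.
Captured: group 1 = '2o998', group 2 = 'v'.

(4, 10)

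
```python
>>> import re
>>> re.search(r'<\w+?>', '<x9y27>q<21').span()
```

`re.search` tries every starting position until one works.
The match spans [0:7] → '<x9y27>'.

(0, 7)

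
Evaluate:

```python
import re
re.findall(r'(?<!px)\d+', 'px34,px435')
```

Because the assertion is negative and zero-width, positions next to the forbidden text are skipped.
Scanning left to right: at [3:4] → '4'; at [8:10] → '35'.
`findall` yields the raw match text (2 of them) because the pattern has no groups.

['4', '35']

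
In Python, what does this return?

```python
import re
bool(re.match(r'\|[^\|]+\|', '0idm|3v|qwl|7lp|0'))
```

False

With `match`, the pattern is implicitly anchored at the beginning.
Here position 0 doesn't satisfy it, so the call returns None, and `bool(None)` is False.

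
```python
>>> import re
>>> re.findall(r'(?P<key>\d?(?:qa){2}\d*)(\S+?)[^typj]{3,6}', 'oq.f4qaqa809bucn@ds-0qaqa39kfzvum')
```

[('4qaqa809', 'b'), ('0qaqa39', 'k')]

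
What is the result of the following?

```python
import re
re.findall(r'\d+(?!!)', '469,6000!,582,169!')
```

['469', '600', '582', '16']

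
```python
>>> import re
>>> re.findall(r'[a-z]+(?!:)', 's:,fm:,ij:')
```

The negative lookaround is zero-width — it rules out positions where the adjacent text would match, without consuming anything.
With no groups in the pattern, `findall` gives back each whole match — 2 here.

['f', 'i']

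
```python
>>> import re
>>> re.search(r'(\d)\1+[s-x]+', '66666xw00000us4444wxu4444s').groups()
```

The backreference `\1` re-matches whatever the first group consumed, character for character.
`re.search` tries every starting position until one works.
The match spans [0:7] → '66666xw'.
Captured: group 1 = '6'.

('6',)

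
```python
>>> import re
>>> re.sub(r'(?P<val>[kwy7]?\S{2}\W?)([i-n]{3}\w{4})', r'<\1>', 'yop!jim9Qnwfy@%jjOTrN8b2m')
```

'<yop!>fy@%jjOTrN8b2m'

`\1` in the replacement pulls in group 1's text for each match.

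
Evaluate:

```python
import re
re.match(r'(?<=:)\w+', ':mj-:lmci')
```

None

Because the assertion is zero-width, the text it checks is not consumed and won't appear in the result.
`match` is anchored at position 0; if the pattern doesn't fit there, it returns None.
Here the pattern fails at index 0, so the call returns None.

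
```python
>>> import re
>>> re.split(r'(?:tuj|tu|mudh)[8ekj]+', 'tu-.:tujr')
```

Matches to split on: at [5:8] → 'tuj'.
Each match becomes a cut point; 2 segments remain.

['tu-.:', 'r']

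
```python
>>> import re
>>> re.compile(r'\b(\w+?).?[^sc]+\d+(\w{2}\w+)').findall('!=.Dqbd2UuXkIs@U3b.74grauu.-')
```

With the lazy modifier that quantifier settles for the fewest repetitions that let the rest of the pattern succeed (the atoms after it are unaffected and can still be greedy).
With 2 capturing groups, `findall` returns a 2-tuple per match.

[('D', 'UuXkIs'), ('U', 'grauu')]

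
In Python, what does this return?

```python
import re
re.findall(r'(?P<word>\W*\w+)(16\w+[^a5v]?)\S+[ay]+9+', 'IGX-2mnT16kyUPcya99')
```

The pattern matches zero or more of a non-word character, then one or more of a word character (captured as 'word'); then the literal '16', then one or more of a word character, then optionally any character except [a5v] (captured); then one or more of a non-whitespace character, then one or more of one of [ay], then one or more of a literal '9'.
Matches: at [3:19] match '-2mnT16kyUPcya99', groups = ('-2mnT', '16kyUPc').
With 2 capturing groups, `findall` returns a 2-tuple per match.

[('-2mnT', '16kyUPc')]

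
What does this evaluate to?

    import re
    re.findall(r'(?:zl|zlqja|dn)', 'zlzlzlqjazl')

Branches in `(...|...)` are attempted left-to-right; the first branch that allows the whole pattern to succeed is taken.
Scanning left to right: at [0:2] → 'zl'; at [2:4] → 'zl'; at [4:6] → 'zl'; at [9:11] → 'zl'.
`findall` yields the raw match text (4 of them) because the pattern has no groups.

['zl', 'zl', 'zl', 'zl']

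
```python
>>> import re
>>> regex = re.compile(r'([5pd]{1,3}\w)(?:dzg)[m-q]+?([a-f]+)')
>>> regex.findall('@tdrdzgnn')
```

[]

2 groups means each result is a tuple of 2 captured strings — 0 here.
Nothing in the string satisfies the pattern, so the list is empty.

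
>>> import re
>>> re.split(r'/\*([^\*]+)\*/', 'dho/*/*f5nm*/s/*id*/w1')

['dho/*', 'f5nm', 's', 'id', 'w1']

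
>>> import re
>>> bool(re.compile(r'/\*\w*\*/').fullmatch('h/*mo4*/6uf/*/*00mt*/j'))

`re.fullmatch` requires the pattern to consume the entire string.
Here the string isn't matched end-to-end, so the call returns None, and `bool(None)` is False.

False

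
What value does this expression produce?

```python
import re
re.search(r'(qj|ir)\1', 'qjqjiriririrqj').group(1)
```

The match spans [0:4] → 'qjqj'.
Captured: group 1 = 'qj'.

'qj'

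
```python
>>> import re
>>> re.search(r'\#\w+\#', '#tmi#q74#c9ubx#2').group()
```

'#tmi#'

Unlike `match`, `search` isn't anchored — it looks for the pattern anywhere in the string.
The match spans [0:5] → '#tmi#'.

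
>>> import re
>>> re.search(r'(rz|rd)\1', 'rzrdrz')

None

After group 1 captures some text, `\1` only succeeds where that same text appears again.
Here no position works, so the call returns None.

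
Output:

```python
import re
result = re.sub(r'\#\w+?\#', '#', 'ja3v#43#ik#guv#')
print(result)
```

ja3v#ik#

Matches: at [4:8] → '#43#'; at [10:15] → '#guv#'.
Every occurrence is swapped for '#'.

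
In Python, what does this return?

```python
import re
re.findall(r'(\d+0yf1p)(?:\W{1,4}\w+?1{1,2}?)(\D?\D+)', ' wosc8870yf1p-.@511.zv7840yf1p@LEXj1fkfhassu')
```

[('8870yf1p', '.zv'), ('7840yf1p', 'fkfhassu')]

Pattern: one or more of a digit, then the literal '0yf', then the literal '1p' (captured); then 1 to 4 of a non-word character, then one or more of a word character (lazy), then 1 to 2 of a literal '1' (lazy) (non-capturing group); then optionally a non-digit, then one or more of a non-digit (captured).
`findall` packs the 2 group values into a tuple for every match.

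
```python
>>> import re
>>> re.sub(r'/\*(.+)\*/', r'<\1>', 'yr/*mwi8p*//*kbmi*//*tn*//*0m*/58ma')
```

'yr<mwi8p*//*kbmi*//*tn*//*0m>58ma'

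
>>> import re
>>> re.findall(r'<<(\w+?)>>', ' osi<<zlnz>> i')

['zlnz']

One capturing group, so `findall` returns just the captured substring from the one match — 1 in all.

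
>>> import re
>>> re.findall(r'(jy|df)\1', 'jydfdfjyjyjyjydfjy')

['df', 'jy', 'jy']

A backreference is literal: `\1` must see the identical characters the first group matched.
`findall` collects group 1 from each match (3 total).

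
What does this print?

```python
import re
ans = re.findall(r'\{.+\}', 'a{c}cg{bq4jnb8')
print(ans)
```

['{c}']

No capturing groups, so `findall` returns the 1 full match string.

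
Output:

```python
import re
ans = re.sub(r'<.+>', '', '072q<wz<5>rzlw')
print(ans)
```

Matches: at [4:10] → '<wz<5>'.
Each match is replaced by ''.

072qrzlw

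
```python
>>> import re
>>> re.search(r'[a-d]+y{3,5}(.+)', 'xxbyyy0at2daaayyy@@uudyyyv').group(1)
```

This matches one or more of a character in [a-d], then 3 to 5 of a literal 'y'; then one or more of any character (captured).
`re.search` tries every starting position until one works.
The match spans [2:26] → 'byyy0at2daaayyy@@uudyyyv'.
Captured: group 1 = '0at2daaayyy@@uudyyyv'.

'0at2daaayyy@@uudyyyv'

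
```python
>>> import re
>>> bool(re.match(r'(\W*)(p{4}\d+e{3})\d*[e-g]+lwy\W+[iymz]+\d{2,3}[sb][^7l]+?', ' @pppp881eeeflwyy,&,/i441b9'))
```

False

The pattern matches zero or more of a non-word character (captured); then exactly 4 of the literal 'p', then one or more of a digit, then exactly 3 of a literal 'e' (captured); then zero or more of a digit, then one or more of a character in [e-g], then the literal 'lwy'; then one or more of a non-word character, then one or more of one of [iymz]; then 2 to 3 of a digit, then one of [sb], then one or more of any character except [7l] (lazy).
With `match`, the pattern is implicitly anchored at the beginning.
Here the string doesn't start with a match, so the call returns None, and `bool(None)` is False.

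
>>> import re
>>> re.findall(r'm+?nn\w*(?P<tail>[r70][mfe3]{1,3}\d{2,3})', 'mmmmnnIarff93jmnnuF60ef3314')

Pattern: one or more of a literal 'm' (lazy), then the literal 'nn', then zero or more of a word character; then one of [r70], then 1 to 3 of one of [mfe3], then 2 to 3 of a digit (captured as 'tail').
Matches: at [0:27] match 'mmmmnnIarff93jmnnuF60ef3314', group 1 = '0ef3314'.
Because there's exactly one group, `findall` drops the full match and keeps group 1 from the one hit.

['0ef3314']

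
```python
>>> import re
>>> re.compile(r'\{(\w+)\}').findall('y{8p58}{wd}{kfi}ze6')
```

With a single group, `findall` returns only what that group captured — 3 items.

['8p58', 'wd', 'kfi']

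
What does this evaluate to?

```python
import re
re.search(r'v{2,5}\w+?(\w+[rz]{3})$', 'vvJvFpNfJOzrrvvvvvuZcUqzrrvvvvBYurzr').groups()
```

The pattern matches 2 to 5 of the literal 'v', then one or more of a word character (lazy); then one or more of a word character, then exactly 3 of one of [rz] (captured); then anchored at the end.
`re.search` tries every starting position until one works.
The match spans [0:36] → 'vvJvFpNfJOzrrvvvvvuZcUqzrrvvvvBYurzr'.
Captured: group 1 = 'vFpNfJOzrrvvvvvuZcUqzrrvvvvBYurzr'.

('vFpNfJOzrrvvvvvuZcUqzrrvvvvBYurzr',)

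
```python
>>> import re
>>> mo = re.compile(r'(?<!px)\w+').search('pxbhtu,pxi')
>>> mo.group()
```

'pxbhtu'

The negative lookahead/lookbehind blocks any match where the forbidden context is present.
The match spans [0:6] → 'pxbhtu'.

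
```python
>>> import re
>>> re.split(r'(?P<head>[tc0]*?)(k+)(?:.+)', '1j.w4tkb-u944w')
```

['1j.w4', 't', 'k', '']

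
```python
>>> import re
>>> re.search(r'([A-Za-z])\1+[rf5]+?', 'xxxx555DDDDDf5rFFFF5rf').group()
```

'xxxx5'

A backreference is literal: `\1` must see the identical characters the first group matched.
The match spans [0:5] → 'xxxx5'.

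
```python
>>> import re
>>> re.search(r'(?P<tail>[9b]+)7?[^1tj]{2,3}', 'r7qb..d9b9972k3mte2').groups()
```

The match spans [3:7] → 'b..d'.
Captured: group 1 = 'b'.

('b',)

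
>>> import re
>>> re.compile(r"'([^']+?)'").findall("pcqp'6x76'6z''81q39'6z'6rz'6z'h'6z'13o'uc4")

Walking the string: at [4:10] match "'6x76'", group 1 = '6x76'; at [13:20] match "'81q39'", group 1 = '81q39'; at [22:27] match "'6rz'", group 1 = '6rz'; at [29:32] match "'h'", group 1 = 'h'; at [34:39] match "'13o'", group 1 = '13o'.
With a single group, `findall` returns only what that group captured — 5 items.

['6x76', '81q39', '6rz', 'h', '13o']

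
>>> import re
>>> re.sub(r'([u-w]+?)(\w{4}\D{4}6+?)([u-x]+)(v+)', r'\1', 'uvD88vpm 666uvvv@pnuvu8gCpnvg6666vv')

'u@pnuv'

The pattern matches one or more of a character in [u-w] (lazy) (captured); then exactly 4 of a word character, then exactly 4 of a non-digit, then one or more of the literal '6' (lazy) (captured); then one or more of a character in [u-x] (captured); then one or more of a literal 'v' (captured).
Matches: at [0:16] → 'uvD88vpm 666uvvv'; at [19:35] → 'uvu8gCpnvg6666vv'.
The replacement refers to a captured group, so each match is rewritten using its own captured text.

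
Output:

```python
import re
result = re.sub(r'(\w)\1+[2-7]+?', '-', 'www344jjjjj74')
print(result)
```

-44-4

A backreference is literal: `\1` must see the identical characters the first group matched.
Matches: at [0:4] → 'www3'; at [6:12] → 'jjjjj7'.
`sub` substitutes '-' at each match site.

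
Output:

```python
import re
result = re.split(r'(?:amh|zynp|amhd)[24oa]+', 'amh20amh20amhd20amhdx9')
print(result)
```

['', '0', '0', '0amhdx9']

Matches to split on: at [0:4] → 'amh2'; at [5:9] → 'amh2'; at [10:15] → 'amhd2'.
Splitting on the pattern gives 4 pieces.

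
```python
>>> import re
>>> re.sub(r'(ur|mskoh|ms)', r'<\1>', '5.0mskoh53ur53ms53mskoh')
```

'5.0<mskoh>53<ur>53<ms>53<mskoh>'

`|` is ordered: at each position the engine commits to the first alternative that works.
The replacement refers to a captured group, so each match is rewritten using its own captured text.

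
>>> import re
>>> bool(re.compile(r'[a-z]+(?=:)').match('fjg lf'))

The lookaround is zero-width — it requires the adjacent text to match without consuming it, so the asserted text isn't part of the match.
`re.match` only tries the pattern at the start of the string.
Here position 0 doesn't satisfy it, so the call returns None, and `bool(None)` is False.

False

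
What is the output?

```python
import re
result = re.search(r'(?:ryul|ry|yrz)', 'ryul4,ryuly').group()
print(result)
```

ryul

Alternation tries branches left to right and keeps the first one that lets the overall match succeed at that position.
`re.search` tries every starting position until one works.
The match spans [0:4] → 'ryul'.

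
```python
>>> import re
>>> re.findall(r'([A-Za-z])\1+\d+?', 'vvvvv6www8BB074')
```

['v', 'w', 'B']

`\1` is not a pattern — it's the concrete string captured by group 1, re-applied verbatim.
Walking the string: at [0:6] match 'vvvvv6', group 1 = 'v'; at [6:10] match 'www8', group 1 = 'w'; at [10:13] match 'BB0', group 1 = 'B'.
Because there's exactly one group, `findall` drops the full match and keeps group 1 from each hit.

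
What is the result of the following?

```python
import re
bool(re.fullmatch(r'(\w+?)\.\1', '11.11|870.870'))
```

False

`re.fullmatch` requires the pattern to consume the entire string.
Here there's no way to consume every character, so the call returns None, and `bool(None)` is False.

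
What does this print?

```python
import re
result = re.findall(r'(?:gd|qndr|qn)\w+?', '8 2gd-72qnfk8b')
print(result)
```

Scanning left to right: at [8:11] → 'qnf'.
No capturing groups, so `findall` returns the 1 full match string.

['qnf']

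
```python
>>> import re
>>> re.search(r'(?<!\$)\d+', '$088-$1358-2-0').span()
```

The negative lookahead/lookbehind blocks any match where the forbidden context is present.
`search` walks the string left to right and returns the first match it finds.
The match spans [2:4] → '88'.

(2, 4)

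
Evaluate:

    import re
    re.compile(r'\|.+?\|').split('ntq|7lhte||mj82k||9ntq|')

['ntq', '', '', '']

Lazy quantifiers expand one character at a time until the remainder of the pattern can match.
The string is cut at each match, leaving 4 pieces.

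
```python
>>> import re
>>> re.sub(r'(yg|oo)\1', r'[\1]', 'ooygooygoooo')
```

'ooygooyg[oo]'

`\1` has to match the exact text group 1 already captured.
The replacement refers to a captured group, so each match is rewritten using its own captured text.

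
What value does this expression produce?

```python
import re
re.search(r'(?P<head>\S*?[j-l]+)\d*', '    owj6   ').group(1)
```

Pattern: zero or more of a non-whitespace character (lazy), then one or more of a character in [j-l] (captured as 'head'); then zero or more of a digit.
Unlike `match`, `search` isn't anchored — it looks for the pattern anywhere in the string.
The match spans [4:8] → 'owj6'.
Captured: group 1 = 'owj'.

'owj'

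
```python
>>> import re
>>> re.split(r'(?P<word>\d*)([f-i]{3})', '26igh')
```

['', '26', 'igh', '']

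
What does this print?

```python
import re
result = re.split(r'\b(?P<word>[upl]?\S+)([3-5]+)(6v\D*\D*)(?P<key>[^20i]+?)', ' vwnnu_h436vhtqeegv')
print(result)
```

[' ', 'vwnnu_h4', '3', '6vhtqeeg', 'v', '']

Pattern: a word boundary (`\b`, zero-width); then optionally one of [upl], then one or more of a non-whitespace character (captured as 'word'); then one or more of a character in [3-5] (captured); then the literal '6v', then zero or more of a non-digit, then zero or more of a non-digit (captured); then one or more of any character except [20i] (lazy) (captured as 'key').
Matches to split on: at [1:19] → 'vwnnu_h436vhtqeegv'.
Because the pattern has a capturing group, `split` also inserts each captured text between the pieces.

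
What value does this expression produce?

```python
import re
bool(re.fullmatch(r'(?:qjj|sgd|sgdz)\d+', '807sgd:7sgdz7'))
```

False

`re.fullmatch` requires the pattern to consume the entire string.
Here the pattern can't cover the whole string, so the call returns None, and `bool(None)` is False.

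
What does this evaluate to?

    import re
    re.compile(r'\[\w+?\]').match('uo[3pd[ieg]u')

With `match`, the pattern is implicitly anchored at the beginning.
Here the string doesn't start with a match, so the call returns None.

None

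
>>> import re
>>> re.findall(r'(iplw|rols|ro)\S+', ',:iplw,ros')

['iplw']

Because there's exactly one group, `findall` drops the full match and keeps group 1 from the one hit.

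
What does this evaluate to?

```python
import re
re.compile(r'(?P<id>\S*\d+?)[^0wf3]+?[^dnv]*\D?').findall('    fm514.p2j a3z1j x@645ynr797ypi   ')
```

['fm514.p2', 'r797']

Pattern: zero or more of a non-whitespace character, then one or more of a digit (lazy) (captured as 'id'); then one or more of any character except [0wf3] (lazy), then zero or more of any character except [dnv], then optionally a non-digit.
Because there's exactly one group, `findall` drops the full match and keeps group 1 from each hit.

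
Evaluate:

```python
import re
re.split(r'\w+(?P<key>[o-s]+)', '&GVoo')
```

['&', 'o', '']

The pattern matches one or more of a word character; then one or more of a character in [o-s] (captured as 'key').
Matches to split on: at [1:5] → 'GVoo'.
`re.split` interleaves the captured-group text with the surrounding fragments.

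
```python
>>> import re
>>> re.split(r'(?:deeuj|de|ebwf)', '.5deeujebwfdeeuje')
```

['.5', '', '', 'e']

Alternation isn't longest-match — the leftmost alternative that fits at this position is chosen.
Matches to split on: at [2:7] → 'deeuj'; at [7:11] → 'ebwf'; at [11:16] → 'deeuj'.
Each match becomes a cut point; 4 segments remain.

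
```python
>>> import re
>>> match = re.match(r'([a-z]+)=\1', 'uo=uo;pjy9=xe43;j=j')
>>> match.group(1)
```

The match spans [0:5] → 'uo=uo'.
Captured: group 1 = 'uo'.

'uo'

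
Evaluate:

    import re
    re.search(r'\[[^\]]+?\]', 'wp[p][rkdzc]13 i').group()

`search` walks the string left to right and returns the first match it finds.
The match spans [2:5] → '[p]'.

'[p]'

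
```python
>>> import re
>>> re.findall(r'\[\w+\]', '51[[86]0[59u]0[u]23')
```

['[86]', '[59u]', '[u]']

Matches: at [3:7] → '[86]'; at [8:13] → '[59u]'; at [14:17] → '[u]'.
With no groups in the pattern, `findall` gives back each whole match — 3 here.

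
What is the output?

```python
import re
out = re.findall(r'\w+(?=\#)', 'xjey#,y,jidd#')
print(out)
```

['xjey', 'jidd']

The `(?=…)`/`(?<=…)` assertion just peeks at neighbouring text; it doesn't advance the match position.
Scanning left to right: at [0:4] → 'xjey'; at [8:12] → 'jidd'.
No capturing groups, so `findall` returns the 2 full match strings.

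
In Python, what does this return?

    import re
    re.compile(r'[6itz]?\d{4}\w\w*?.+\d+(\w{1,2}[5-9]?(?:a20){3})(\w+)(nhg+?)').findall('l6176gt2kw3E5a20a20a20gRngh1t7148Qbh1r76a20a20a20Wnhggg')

This matches optionally one of [6itz], then exactly 4 of a digit; then a word character; then zero or more of a word character (lazy), then one or more of any character, then one or more of a digit; then 1 to 2 of a word character, then optionally a character in [5-9], then the literal 'a20' repeated 3 times (captured); then one or more of a word character (captured); then the literal 'nh', then one or more of the literal 'g' (lazy) (captured).
Scanning left to right: at [1:53] match '6176gt2kw3E5a20a20a20gRngh1t7148Qbh1r76a20a20a20Wnhg', groups = ('6a20a20a20', 'W', 'nhg').
`findall` packs the 3 group values into a tuple for every match.

[('6a20a20a20', 'W', 'nhg')]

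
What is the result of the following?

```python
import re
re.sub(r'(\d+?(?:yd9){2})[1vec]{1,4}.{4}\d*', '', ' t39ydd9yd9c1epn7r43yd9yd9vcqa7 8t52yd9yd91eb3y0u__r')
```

' t39ydd9yd9c1epn7rtu__r'

This matches one or more of a digit (lazy), then the literal 'yd9' repeated 2 times (captured); then 1 to 4 of one of [1vec], then exactly 4 of any character, then zero or more of a digit.
`sub` substitutes '' at each match site.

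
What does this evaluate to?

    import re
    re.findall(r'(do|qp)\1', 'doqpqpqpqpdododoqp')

['qp', 'qp', 'do']

`\1` has to match the exact text group 1 already captured.
One capturing group, so `findall` returns just the captured substring from each match — 3 in all.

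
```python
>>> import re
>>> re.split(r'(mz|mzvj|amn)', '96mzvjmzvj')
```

['96', 'mz', 'vj', 'mz', 'vj']

Alternation tries branches left to right and keeps the first one that lets the overall match succeed at that position.
Matches to split on: at [2:4] → 'mz'; at [6:8] → 'mz'.
The group in the pattern means `split` returns the separators' captures alongside the pieces.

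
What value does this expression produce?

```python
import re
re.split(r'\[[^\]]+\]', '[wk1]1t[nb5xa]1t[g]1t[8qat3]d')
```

['', '1t', '1t', '1t', 'd']

Matches to split on: at [0:5] → '[wk1]'; at [7:14] → '[nb5xa]'; at [16:19] → '[g]'; at [21:28] → '[8qat3]'.
`split` removes every match and returns the 5 fragments in between.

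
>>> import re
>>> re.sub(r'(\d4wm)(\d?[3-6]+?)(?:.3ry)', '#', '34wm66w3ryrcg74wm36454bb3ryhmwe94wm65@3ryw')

'#rcg74wm36454bb3ryhmwe#w'

This matches a digit, then the literal '4wm' (captured); then optionally a digit, then one or more of a character in [3-6] (lazy) (captured); then any character, then the literal '3ry' (non-capturing group).
Matches: at [0:10] → '34wm66w3ry'; at [31:41] → '94wm65@3ry'.
Each match is replaced by '#'.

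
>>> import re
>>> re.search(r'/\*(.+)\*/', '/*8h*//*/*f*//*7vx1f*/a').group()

`re.search` scans for the first position where the pattern succeeds.
The match spans [0:22] → '/*8h*//*/*f*//*7vx1f*/'.
Captured: group 1 = '8h*//*/*f*//*7vx1f'.

'/*8h*//*/*f*//*7vx1f*/'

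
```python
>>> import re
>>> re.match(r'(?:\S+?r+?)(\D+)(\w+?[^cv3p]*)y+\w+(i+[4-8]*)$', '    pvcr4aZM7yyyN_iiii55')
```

Pattern: one or more of a non-whitespace character (lazy), then one or more of the literal 'r' (lazy) (non-capturing group); then one or more of a non-digit (captured); then one or more of a word character (lazy), then zero or more of any character except [cv3p] (captured); then one or more of a literal 'y'; then one or more of a word character; then one or more of a literal 'i', then zero or more of a character in [4-8] (captured); then anchored at the end.
`re.match` won't scan ahead — the pattern has to work from the very first character.
Here the pattern fails at index 0, so the call returns None.

None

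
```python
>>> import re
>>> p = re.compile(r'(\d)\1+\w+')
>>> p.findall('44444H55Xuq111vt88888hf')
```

A backreference is literal: `\1` must see the identical characters the first group matched.
One capturing group, so `findall` returns just the captured substring from the one match — 1 in all.

['4']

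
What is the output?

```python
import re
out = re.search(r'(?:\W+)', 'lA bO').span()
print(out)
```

(2, 3)

The match spans [2:3] → ' '.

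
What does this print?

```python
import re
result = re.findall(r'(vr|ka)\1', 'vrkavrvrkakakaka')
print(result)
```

['vr', 'ka', 'ka']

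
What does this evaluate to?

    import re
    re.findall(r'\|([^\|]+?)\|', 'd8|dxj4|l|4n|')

['dxj4', '4n']

Because there's exactly one group, `findall` drops the full match and keeps group 1 from each hit.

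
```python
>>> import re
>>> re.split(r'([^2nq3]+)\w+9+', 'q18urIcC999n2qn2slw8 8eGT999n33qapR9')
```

The pattern matches one or more of any character except [2nq3] (captured); then one or more of a word character, then one or more of the literal '9'.
Matches to split on: at [1:11] → '18urIcC999'; at [16:36] → 'slw8 8eGT999n33qapR9'.
Because the pattern has a capturing group, `split` also inserts each captured text between the pieces.

['q', '18urIcC9', 'n2qn2', 'slw8 8eGT999', '']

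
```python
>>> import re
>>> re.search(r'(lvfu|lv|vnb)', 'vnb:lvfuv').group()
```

The match spans [0:3] → 'vnb'.

'vnb'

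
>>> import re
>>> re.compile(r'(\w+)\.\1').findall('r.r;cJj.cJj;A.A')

['r', 'cJj', 'A']

`\1` is not a pattern — it's the concrete string captured by group 1, re-applied verbatim.
With a single group, `findall` returns only what that group captured — 3 items.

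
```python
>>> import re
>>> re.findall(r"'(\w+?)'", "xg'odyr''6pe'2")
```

['odyr', '6pe']

Scanning left to right: at [2:8] match "'odyr'", group 1 = 'odyr'; at [8:13] match "'6pe'", group 1 = '6pe'.
One capturing group, so `findall` returns just the captured substring from each match — 2 in all.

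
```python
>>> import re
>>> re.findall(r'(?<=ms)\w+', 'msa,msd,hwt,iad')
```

['a', 'd']

The lookaround is zero-width — it requires the adjacent text to match without consuming it, so the asserted text isn't part of the match.
Scanning left to right: at [2:3] → 'a'; at [6:7] → 'd'.
Since nothing is captured, `findall` lists the 2 matched substrings directly.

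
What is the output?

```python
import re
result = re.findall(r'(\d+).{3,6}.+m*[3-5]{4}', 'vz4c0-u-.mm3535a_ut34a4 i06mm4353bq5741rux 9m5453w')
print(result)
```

['4']

Because there's exactly one group, `findall` drops the full match and keeps group 1 from the one hit.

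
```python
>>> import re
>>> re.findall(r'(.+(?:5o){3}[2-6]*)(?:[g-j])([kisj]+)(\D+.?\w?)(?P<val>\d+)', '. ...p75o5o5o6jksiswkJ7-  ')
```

This matches one or more of any character, then the literal '5o' repeated 3 times, then zero or more of a character in [2-6] (captured); then a character in [g-j] (non-capturing group); then one or more of one of [kisj] (captured); then one or more of a non-digit, then optionally any character, then optionally a word character (captured); then one or more of a digit (captured as 'val').
Walking the string: at [0:23] match '. ...p75o5o5o6jksiswkJ7', groups = ('. ...p75o5o5o6', 'ksis', 'wkJ', '7').
4 groups means the one result is a tuple of 4 captured strings — 1 here.

[('. ...p75o5o5o6', 'ksis', 'wkJ', '7')]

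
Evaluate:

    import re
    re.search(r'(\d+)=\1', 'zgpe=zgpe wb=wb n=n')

`\1` is not a pattern — it's the concrete string captured by group 1, re-applied verbatim.
Here no position works, so the call returns None.

None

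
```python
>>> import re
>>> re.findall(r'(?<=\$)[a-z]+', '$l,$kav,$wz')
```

The positive lookaround only admits positions where the adjacent text matches; those characters stay outside the span.
`findall` yields the raw match text (3 of them) because the pattern has no groups.

['l', 'kav', 'wz']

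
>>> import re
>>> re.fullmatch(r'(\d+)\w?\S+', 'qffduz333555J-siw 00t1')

`re.fullmatch` requires the pattern to consume the entire string.
Here the string isn't matched end-to-end, so the call returns None.

None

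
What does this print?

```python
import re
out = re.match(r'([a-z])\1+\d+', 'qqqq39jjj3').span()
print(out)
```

(0, 6)

`\1` is not a pattern — it's the concrete string captured by group 1, re-applied verbatim.
`match` is anchored at position 0; if the pattern doesn't fit there, it returns None.
The match spans [0:6] → 'qqqq39'.
Captured: group 1 = 'q'.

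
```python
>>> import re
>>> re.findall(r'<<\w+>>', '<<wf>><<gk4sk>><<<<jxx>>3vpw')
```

`findall` yields the raw match text (3 of them) because the pattern has no groups.

['<<wf>>', '<<gk4sk>>', '<<jxx>>']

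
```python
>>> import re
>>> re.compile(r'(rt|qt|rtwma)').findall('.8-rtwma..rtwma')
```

['rt', 'rt']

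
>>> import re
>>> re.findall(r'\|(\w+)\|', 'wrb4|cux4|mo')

['cux4']

`findall` collects group 1 from the one match (1 total).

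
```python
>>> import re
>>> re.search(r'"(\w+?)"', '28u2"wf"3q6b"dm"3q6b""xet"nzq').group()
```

'"wf"'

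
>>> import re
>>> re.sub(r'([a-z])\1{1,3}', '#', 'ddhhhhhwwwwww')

'##h##'

A backreference is literal: `\1` must see the identical characters the first group matched.
Every occurrence is swapped for '#'.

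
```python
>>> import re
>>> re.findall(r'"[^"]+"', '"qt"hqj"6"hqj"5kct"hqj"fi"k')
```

['"qt"', '"6"', '"5kct"', '"fi"']

`findall` yields the raw match text (4 of them) because the pattern has no groups.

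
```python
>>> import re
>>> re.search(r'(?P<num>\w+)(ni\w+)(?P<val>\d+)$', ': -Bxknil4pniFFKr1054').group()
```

Pattern: one or more of a word character (captured as 'num'); then the literal 'ni', then one or more of a word character (captured); then one or more of a digit (captured as 'val'); then anchored at the end.
The match spans [3:21] → 'Bxknil4pniFFKr1054'.

'Bxknil4pniFFKr1054'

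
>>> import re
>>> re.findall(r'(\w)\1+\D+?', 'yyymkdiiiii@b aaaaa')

A backreference is literal: `\1` must see the identical characters the first group matched.
Because there's exactly one group, `findall` drops the full match and keeps group 1 from each hit.

['y', 'i', 'a']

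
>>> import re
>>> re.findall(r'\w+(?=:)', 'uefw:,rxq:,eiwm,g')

The `(?=…)`/`(?<=…)` assertion just peeks at neighbouring text; it doesn't advance the match position.
With no groups in the pattern, `findall` gives back each whole match — 2 here.

['uefw', 'rxq']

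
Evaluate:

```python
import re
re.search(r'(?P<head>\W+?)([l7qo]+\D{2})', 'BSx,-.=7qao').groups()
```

The match spans [3:11] → ',-.=7qao'.
Captured: group 1 = ',-.=', group 2 = '7qao'.

(',-.=', '7qao')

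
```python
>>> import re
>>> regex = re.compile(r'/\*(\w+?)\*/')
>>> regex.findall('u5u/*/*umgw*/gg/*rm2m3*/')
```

['umgw', 'rm2m3']

`findall` collects group 1 from each match (2 total).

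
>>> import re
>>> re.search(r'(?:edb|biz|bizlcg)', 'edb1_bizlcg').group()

`re.search` tries every starting position until one works.
The match spans [0:3] → 'edb'.

'edb'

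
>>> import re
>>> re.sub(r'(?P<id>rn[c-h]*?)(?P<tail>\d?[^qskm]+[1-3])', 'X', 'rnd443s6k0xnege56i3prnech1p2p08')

'Xs6k0xnege56i3pXp08'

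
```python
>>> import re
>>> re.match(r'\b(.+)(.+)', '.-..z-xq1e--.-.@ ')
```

None

The pattern matches a word boundary (`\b`, zero-width); then one or more of any character (captured); then one or more of any character (captured).
`match` is anchored at position 0; if the pattern doesn't fit there, it returns None.
Here the string doesn't start with a match, so the call returns None.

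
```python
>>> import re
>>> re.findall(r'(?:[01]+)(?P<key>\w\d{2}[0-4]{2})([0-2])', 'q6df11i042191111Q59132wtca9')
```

[('Q5913', '2')]

With 2 capturing groups, `findall` returns a 2-tuple per match.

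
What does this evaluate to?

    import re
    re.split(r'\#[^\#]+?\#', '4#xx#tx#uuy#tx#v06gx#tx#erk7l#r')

['4', 'tx', 'tx', 'tx', 'r']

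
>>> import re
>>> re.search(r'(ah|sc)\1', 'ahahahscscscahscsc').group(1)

The match spans [0:4] → 'ahah'.
Captured: group 1 = 'ah'.

'ah'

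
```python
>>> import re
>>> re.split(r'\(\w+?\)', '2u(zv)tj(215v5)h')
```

Matches to split on: at [2:6] → '(zv)'; at [8:15] → '(215v5)'.
Splitting on the pattern gives 3 pieces.

['2u', 'tj', 'h']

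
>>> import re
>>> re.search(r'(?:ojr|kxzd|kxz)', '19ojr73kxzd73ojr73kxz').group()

'ojr'

The match spans [2:5] → 'ojr'.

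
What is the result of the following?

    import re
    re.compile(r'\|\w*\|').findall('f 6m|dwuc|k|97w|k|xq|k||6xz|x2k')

['|dwuc|', '|97w|', '|xq|', '||']

Matches: at [4:10] → '|dwuc|'; at [11:16] → '|97w|'; at [17:21] → '|xq|'; at [22:24] → '||'.
With no groups in the pattern, `findall` gives back each whole match — 4 here.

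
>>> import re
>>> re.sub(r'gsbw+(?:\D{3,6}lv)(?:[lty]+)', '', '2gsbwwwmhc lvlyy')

'2'

This matches the literal 'gsb', then one or more of the literal 'w'; then 3 to 6 of a non-digit, then the literal 'lv' (non-capturing group); then one or more of one of [lty] (non-capturing group).
Matches: at [1:16] → 'gsbwwwmhc lvlyy'.
`sub` substitutes '' at each match site.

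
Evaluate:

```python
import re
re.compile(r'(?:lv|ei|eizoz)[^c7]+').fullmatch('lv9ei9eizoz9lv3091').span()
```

(0, 18)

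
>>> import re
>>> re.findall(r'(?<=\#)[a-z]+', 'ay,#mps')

['mps']

The lookaround is zero-width — it requires the adjacent text to match without consuming it, so the asserted text isn't part of the match.
With no groups in the pattern, `findall` gives back each whole match — 1 here.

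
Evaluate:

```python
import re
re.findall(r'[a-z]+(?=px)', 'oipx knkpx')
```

['oi', 'knk']

Lookahead/lookbehind check context without consuming it, so the matched span excludes the asserted characters.
No capturing groups, so `findall` returns the 2 full match strings.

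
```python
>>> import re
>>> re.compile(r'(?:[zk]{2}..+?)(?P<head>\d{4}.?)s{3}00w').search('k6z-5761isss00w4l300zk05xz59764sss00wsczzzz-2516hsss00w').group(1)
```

'59764'

The pattern matches exactly 2 of one of [zk], then any character, then one or more of any character (lazy) (non-capturing group); then exactly 4 of a digit, then optionally any character (captured as 'head'); then exactly 3 of the literal 's', then the literal '00w'.
Unlike `match`, `search` isn't anchored — it looks for the pattern anywhere in the string.
The match spans [20:37] → 'zk05xz59764sss00w'.
Captured: group 1 = '59764'.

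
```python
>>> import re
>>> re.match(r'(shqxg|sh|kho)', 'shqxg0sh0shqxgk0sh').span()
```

`re.match` won't scan ahead — the pattern has to work from the very first character.
The match spans [0:5] → 'shqxg'.

(0, 5)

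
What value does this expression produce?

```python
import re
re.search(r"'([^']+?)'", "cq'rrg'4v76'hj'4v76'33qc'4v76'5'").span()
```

(2, 7)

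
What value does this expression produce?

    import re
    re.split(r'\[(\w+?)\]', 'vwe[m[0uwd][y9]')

Matches to split on: at [5:11] → '[0uwd]'; at [11:15] → '[y9]'.
With a capturing group present, the delimiter's captured portion is kept in the result list.

['vwe[m', '0uwd', '', 'y9', '']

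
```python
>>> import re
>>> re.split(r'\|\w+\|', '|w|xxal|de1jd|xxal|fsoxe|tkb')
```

['', 'xxal', 'xxal', 'tkb']

Each match becomes a cut point; 4 segments remain.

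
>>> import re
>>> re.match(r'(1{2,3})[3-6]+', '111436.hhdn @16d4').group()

'111436'

Pattern: 2 to 3 of a literal '1' (captured); then one or more of a character in [3-6].
`re.match` only tries the pattern at the start of the string.
The match spans [0:6] → '111436'.
Captured: group 1 = '111'.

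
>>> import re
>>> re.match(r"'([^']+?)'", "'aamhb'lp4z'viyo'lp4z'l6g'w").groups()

('aamhb',)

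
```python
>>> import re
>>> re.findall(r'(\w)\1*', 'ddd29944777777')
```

After group 1 captures some text, `\1` only succeeds where that same text appears again.
With a single group, `findall` returns only what that group captured — 5 items.

['d', '2', '9', '4', '7']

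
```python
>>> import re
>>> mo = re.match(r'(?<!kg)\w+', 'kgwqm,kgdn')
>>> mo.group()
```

'kgwqm'

The negative lookahead/lookbehind blocks any match where the forbidden context is present.
`re.match` only tries the pattern at the start of the string.
The match spans [0:5] → 'kgwqm'.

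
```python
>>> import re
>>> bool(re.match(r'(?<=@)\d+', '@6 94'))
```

With `match`, the pattern is implicitly anchored at the beginning.
Here the string doesn't start with a match, so the call returns None, and `bool(None)` is False.

False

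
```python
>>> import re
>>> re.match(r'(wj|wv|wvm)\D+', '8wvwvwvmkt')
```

`match` is anchored at position 0; if the pattern doesn't fit there, it returns None.
Here the pattern fails at index 0, so the call returns None.

None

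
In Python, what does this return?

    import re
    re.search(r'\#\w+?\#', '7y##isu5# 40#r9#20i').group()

'#isu5#'

The match spans [3:9] → '#isu5#'.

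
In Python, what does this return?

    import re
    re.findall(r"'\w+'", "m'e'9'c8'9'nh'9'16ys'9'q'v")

["'e'", "'c8'", "'nh'", "'16ys'", "'q'"]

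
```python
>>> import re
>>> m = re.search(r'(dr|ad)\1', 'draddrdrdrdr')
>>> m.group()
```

'drdr'

`\1` has to match the exact text group 1 already captured.
The match spans [4:8] → 'drdr'.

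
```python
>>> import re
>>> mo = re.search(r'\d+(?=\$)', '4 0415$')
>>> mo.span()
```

(2, 6)

The positive lookaround only admits positions where the adjacent text matches; those characters stay outside the span.
`re.search` scans for the first position where the pattern succeeds.
The match spans [2:6] → '0415'.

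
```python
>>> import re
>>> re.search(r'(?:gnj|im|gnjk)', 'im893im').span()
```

(0, 2)

The match spans [0:2] → 'im'.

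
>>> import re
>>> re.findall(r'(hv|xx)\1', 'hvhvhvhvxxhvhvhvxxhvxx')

`\1` is not a pattern — it's the concrete string captured by group 1, re-applied verbatim.
One capturing group, so `findall` returns just the captured substring from each match — 3 in all.

['hv', 'hv', 'hv']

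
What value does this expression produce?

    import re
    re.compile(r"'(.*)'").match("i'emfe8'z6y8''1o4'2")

`re.match` only tries the pattern at the start of the string.
Here the string doesn't start with a match, so the call returns None.

None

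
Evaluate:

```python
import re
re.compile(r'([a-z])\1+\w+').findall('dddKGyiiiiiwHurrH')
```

The backreference `\1` re-matches whatever the first group consumed, character for character.
Walking the string: at [0:17] match 'dddKGyiiiiiwHurrH', group 1 = 'd'.
`findall` collects group 1 from the one match (1 total).

['d']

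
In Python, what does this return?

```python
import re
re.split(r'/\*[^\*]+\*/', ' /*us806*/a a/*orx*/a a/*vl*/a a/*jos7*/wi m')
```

[' ', 'a a', 'a a', 'a a', 'wi m']

Matches to split on: at [1:10] → '/*us806*/'; at [13:20] → '/*orx*/'; at [23:29] → '/*vl*/'; at [32:40] → '/*jos7*/'.
The string is cut at each match, leaving 5 pieces.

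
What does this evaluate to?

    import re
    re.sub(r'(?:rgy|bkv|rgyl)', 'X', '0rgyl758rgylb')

Branches in `(...|...)` are attempted left-to-right; the first branch that allows the whole pattern to succeed is taken.
Matches: at [1:4] → 'rgy'; at [8:11] → 'rgy'.
Each match is replaced by 'X'.

'0Xl758Xlb'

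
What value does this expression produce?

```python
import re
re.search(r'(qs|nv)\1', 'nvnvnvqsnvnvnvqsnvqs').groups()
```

('nv',)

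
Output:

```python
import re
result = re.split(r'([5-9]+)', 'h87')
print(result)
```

The pattern matches one or more of a character in [5-9] (captured).
Matches to split on: at [1:3] → '87'.
`re.split` interleaves the captured-group text with the surrounding fragments.

['h', '87', '']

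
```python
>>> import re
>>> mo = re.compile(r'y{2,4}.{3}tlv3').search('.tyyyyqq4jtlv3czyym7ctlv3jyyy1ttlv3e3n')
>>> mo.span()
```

(16, 25)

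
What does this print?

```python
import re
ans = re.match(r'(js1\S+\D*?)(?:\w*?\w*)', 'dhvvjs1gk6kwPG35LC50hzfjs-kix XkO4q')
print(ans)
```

The pattern matches the literal 'js1', then one or more of a non-whitespace character, then zero or more of a non-digit (lazy) (captured); then zero or more of a word character (lazy), then zero or more of a word character (non-capturing group).
`re.match` won't scan ahead — the pattern has to work from the very first character.
Here position 0 doesn't satisfy it, so the call returns None.

None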